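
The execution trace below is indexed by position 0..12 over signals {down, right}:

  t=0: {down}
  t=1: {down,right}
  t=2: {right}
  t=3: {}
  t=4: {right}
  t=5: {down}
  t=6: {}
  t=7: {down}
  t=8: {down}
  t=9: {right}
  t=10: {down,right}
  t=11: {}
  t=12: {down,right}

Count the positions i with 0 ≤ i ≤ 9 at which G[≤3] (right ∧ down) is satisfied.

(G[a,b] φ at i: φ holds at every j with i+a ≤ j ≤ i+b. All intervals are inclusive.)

0

Evaluate at each i in [0,9]:
  i=0: ✗ (fails at j=0)
  i=1: ✗ (fails at j=2)
  i=2: ✗ (fails at j=2)
  i=3: ✗ (fails at j=3)
  i=4: ✗ (fails at j=4)
  i=5: ✗ (fails at j=5)
  i=6: ✗ (fails at j=6)
  i=7: ✗ (fails at j=7)
  i=8: ✗ (fails at j=8)
  i=9: ✗ (fails at j=9)
Positions where it holds: {} → 0.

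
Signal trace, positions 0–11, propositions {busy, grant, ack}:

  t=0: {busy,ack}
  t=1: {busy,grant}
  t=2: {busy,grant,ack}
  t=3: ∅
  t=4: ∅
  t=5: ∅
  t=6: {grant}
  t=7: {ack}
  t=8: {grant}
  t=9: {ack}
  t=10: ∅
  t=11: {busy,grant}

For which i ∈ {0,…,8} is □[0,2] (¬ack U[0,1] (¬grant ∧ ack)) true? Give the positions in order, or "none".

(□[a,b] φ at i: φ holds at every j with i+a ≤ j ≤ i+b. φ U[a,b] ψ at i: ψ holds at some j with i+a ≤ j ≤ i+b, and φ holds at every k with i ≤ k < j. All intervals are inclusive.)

Evaluate at each i in [0,8]:
  i=0: ✗ (fails at j=1)
  i=1: ✗ (fails at j=1)
  i=2: ✗ (fails at j=2)
  i=3: ✗ (fails at j=3)
  i=4: ✗ (fails at j=4)
  i=5: ✗ (fails at j=5)
  i=6: ✓ (all of [6,8])
  i=7: ✓ (all of [7,9])
  i=8: ✗ (fails at j=10)

6, 7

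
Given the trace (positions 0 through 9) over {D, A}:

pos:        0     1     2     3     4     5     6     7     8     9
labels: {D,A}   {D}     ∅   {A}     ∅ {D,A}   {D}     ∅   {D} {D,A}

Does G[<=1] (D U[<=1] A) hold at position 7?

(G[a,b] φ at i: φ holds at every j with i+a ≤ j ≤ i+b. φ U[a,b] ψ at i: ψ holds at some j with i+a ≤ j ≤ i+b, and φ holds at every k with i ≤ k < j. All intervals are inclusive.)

No

Check (D U[<=1] A) at every j in [7,8]:
  j=7: fails
  j=8: holds
Fails at j=7 → formula fails.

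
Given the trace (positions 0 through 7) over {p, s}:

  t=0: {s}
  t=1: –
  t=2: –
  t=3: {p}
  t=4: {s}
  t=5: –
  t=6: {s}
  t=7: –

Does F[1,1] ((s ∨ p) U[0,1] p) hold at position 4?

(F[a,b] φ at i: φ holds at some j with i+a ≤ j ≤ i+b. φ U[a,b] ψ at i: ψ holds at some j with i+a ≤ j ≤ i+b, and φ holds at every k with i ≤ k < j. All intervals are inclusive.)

False

Check ((s ∨ p) U[0,1] p) at each j in [5,5]:
  j=5: fails
No position in the window satisfies it → formula fails.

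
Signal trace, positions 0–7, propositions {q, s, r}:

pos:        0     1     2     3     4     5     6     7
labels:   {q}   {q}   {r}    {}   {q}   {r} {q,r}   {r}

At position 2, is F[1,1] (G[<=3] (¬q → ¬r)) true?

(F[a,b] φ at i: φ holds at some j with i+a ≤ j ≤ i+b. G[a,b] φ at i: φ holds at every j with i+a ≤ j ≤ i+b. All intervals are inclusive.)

False

Check G[<=3] (¬q → ¬r) at each j in [3,3]:
  j=3: fails at 5
No position in the window satisfies it → formula fails.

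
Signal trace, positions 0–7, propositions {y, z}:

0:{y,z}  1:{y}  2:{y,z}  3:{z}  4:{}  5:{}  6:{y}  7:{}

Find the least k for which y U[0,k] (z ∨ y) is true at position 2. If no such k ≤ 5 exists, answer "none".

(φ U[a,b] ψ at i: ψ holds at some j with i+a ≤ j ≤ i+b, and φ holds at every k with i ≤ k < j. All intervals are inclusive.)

Need earliest j ≥ 2 with (z ∨ y), and y at every k in [2,j-1].
  j=2: rhs holds (empty prefix). k = 0.

0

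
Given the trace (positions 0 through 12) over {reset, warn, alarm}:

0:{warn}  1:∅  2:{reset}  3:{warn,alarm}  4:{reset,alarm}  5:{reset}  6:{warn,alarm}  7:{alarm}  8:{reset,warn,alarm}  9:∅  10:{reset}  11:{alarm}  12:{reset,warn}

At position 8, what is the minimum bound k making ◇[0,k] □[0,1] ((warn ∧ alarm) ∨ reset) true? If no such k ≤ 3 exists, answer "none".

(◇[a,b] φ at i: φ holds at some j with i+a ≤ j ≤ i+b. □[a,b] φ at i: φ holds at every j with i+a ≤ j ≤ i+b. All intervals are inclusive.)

none

Scan j = 8,9,… for □[0,1] ((warn ∧ alarm) ∨ reset):
  j=8: fails
  j=9: fails
  j=10: fails
  j=11: fails
No j in [8,11] satisfies it → none.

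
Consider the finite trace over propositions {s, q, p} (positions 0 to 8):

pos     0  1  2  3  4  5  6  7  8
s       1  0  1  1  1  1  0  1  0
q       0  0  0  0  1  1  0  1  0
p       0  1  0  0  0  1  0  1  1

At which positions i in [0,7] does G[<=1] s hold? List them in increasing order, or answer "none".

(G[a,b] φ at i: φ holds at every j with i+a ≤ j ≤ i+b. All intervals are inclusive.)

Evaluate at each i in [0,7]:
  i=0: ✗ (fails at j=1)
  i=1: ✗ (fails at j=1)
  i=2: ✓ (all of [2,3])
  i=3: ✓ (all of [3,4])
  i=4: ✓ (all of [4,5])
  i=5: ✗ (fails at j=6)
  i=6: ✗ (fails at j=6)
  i=7: ✗ (fails at j=8)

2, 3, 4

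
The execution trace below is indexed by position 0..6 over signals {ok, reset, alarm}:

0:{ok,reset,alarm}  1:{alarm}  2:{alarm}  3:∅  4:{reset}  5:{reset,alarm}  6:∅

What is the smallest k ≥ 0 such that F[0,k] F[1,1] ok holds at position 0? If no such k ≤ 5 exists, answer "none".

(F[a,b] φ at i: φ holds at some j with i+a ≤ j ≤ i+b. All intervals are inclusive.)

Scan j = 0,1,… for F[1,1] ok:
  j=0: fails
  j=1: fails
  j=2: fails
  j=3: fails
  j=4: fails
  j=5: fails
No j in [0,5] satisfies it → none.

none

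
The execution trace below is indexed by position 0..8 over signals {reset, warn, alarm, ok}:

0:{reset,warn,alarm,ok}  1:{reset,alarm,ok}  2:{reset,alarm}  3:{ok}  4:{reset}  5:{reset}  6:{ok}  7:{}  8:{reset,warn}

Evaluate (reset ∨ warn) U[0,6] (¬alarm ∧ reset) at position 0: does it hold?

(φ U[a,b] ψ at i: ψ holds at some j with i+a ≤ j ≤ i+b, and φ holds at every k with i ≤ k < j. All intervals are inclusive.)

Need some j in [0,6] with (¬alarm ∧ reset), and (reset ∨ warn) at every k in [0,j-1].
  j=0: (¬alarm ∧ reset) false.
  j=1: (¬alarm ∧ reset) false.
  j=2: (¬alarm ∧ reset) false.
  j=3: (¬alarm ∧ reset) false.
  j=4: (¬alarm ∧ reset) holds, but (reset ∨ warn) fails at k=3 → not this j.
  j=5: (¬alarm ∧ reset) holds, but (reset ∨ warn) fails at k=3 → not this j.
  j=6: (¬alarm ∧ reset) false.
No j in the window works → until fails.

No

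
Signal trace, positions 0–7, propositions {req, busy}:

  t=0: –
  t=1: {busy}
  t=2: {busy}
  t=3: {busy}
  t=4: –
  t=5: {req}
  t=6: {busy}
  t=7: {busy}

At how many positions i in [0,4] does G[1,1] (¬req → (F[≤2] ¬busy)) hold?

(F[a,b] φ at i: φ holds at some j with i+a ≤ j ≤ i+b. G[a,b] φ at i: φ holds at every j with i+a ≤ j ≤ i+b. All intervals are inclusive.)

4

Evaluate at each i in [0,4]:
  i=0: ✗ (fails at j=1)
  i=1: ✓ (all of [2,2])
  i=2: ✓ (all of [3,3])
  i=3: ✓ (all of [4,4])
  i=4: ✓ (all of [5,5])
Positions where it holds: {1, 2, 3, 4} → 4.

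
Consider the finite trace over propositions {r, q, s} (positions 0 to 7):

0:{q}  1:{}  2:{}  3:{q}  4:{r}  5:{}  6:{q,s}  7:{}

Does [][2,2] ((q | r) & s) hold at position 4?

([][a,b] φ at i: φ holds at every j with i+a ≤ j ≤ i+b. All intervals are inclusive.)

True

Check ((q | r) & s) at every j in [6,6]:
  j=6: true
All positions satisfy it → formula holds.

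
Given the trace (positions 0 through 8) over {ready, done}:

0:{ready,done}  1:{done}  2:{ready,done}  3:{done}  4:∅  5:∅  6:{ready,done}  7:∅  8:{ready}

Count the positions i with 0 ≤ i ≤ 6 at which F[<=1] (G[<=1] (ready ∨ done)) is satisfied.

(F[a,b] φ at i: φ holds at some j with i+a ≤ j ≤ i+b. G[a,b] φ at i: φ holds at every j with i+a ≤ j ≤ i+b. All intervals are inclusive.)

Evaluate at each i in [0,6]:
  i=0: ✓ (witness j=0)
  i=1: ✓ (witness j=1)
  i=2: ✓ (witness j=2)
  i=3: ✗ (none in [3,4])
  i=4: ✗ (none in [4,5])
  i=5: ✗ (none in [5,6])
  i=6: ✗ (none in [6,7])
Positions where it holds: {0, 1, 2} → 3.

3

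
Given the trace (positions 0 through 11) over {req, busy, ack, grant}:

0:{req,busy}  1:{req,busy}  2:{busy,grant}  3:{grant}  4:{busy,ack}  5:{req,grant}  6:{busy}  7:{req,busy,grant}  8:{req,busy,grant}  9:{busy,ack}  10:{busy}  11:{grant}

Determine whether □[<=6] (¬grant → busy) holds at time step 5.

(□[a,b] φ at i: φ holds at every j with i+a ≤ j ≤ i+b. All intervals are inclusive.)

Check (¬grant → busy) at every j in [5,11]:
  j=5: antecedent false → ✓
  j=6: antecedent true; consequent true → ✓
  j=7: antecedent false → ✓
  j=8: antecedent false → ✓
  j=9: antecedent true; consequent true → ✓
  j=10: antecedent true; consequent true → ✓
  j=11: antecedent false → ✓
All positions satisfy it → formula holds.

True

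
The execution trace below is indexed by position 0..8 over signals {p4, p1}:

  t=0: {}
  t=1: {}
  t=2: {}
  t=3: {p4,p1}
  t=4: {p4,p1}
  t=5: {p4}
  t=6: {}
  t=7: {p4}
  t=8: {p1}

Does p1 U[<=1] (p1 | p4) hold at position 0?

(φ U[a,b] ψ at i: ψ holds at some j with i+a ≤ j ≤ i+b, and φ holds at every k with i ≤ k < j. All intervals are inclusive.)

Need some j in [0,1] with (p1 | p4), and p1 at every k in [0,j-1].
  j=0: (p1 | p4) false.
  j=1: (p1 | p4) false.
No j in the window works → until fails.

Does not hold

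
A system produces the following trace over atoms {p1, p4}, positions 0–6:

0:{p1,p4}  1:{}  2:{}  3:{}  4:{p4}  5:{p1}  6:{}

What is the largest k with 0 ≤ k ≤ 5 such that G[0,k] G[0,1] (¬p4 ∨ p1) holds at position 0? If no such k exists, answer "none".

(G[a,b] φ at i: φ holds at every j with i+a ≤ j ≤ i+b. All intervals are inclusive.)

2

G[0,1] (¬p4 ∨ p1) must hold from j=0 onward; find where it first fails.
  j=0: holds
  j=1: holds
  j=2: holds
  j=3: fails
Holds on [0,2], so largest k = 2.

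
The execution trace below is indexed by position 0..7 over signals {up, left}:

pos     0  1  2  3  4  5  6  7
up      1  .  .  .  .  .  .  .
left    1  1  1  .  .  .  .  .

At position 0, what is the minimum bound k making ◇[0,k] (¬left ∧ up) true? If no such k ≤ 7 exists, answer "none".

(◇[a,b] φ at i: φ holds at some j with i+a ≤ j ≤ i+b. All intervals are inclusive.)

Scan j = 0,1,… for (¬left ∧ up):
  j=0: fails
  j=1: fails
  j=2: fails
  j=3: fails
  j=4: fails
  j=5: fails
  j=6: fails
  j=7: fails
No j in [0,7] satisfies it → none.

none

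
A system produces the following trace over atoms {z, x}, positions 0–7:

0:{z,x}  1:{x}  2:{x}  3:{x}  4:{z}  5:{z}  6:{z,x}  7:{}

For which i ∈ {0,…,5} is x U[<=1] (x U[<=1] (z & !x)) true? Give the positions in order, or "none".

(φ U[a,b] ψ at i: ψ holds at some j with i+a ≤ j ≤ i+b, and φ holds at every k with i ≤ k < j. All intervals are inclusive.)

2, 3, 4, 5

Evaluate at each i in [0,5]:
  i=0: ✗ (no rhs in [0,1])
  i=1: ✗ (no rhs in [1,2])
  i=2: ✓ (rhs at j=3; lhs holds on [2,2])
  i=3: ✓ (rhs at j=3)
  i=4: ✓ (rhs at j=4)
  i=5: ✓ (rhs at j=5)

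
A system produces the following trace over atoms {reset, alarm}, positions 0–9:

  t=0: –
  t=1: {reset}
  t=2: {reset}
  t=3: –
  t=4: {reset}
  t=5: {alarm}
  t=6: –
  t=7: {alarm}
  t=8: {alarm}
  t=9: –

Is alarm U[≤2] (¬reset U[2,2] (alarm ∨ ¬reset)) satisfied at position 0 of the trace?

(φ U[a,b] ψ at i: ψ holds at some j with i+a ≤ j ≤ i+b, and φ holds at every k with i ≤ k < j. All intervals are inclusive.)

No

Need some j in [0,2] with (¬reset U[2,2] (alarm ∨ ¬reset)), and alarm at every k in [0,j-1].
  j=0: (¬reset U[2,2] (alarm ∨ ¬reset)) — fails.
  j=1: (¬reset U[2,2] (alarm ∨ ¬reset)) — fails.
  j=2: (¬reset U[2,2] (alarm ∨ ¬reset)) — fails.
No j in the window works → until fails.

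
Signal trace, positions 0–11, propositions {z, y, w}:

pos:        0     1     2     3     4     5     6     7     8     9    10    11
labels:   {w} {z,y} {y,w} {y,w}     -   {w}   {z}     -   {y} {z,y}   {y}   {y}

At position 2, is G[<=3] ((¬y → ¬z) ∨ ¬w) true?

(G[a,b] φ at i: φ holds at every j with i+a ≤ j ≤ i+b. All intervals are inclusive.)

Check ((¬y → ¬z) ∨ ¬w) at every j in [2,5]:
  j=2: true
  j=3: true
  j=4: true
  j=5: true
All positions satisfy it → formula holds.

Yes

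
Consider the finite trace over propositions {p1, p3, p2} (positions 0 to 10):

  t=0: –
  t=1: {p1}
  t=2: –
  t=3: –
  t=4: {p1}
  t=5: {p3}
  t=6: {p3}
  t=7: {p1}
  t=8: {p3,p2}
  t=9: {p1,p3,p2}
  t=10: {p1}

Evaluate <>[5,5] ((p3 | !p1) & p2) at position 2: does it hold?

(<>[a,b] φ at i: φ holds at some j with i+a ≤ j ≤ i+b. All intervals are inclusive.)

No

Check ((p3 | !p1) & p2) at each j in [7,7]:
  j=7: false
No position in the window satisfies it → formula fails.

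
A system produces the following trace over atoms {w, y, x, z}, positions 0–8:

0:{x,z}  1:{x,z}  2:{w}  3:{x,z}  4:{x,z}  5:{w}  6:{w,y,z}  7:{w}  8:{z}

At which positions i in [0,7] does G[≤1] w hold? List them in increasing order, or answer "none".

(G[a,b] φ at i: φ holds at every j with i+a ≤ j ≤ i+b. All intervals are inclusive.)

5, 6

Evaluate at each i in [0,7]:
  i=0: ✗ (fails at j=0)
  i=1: ✗ (fails at j=1)
  i=2: ✗ (fails at j=3)
  i=3: ✗ (fails at j=3)
  i=4: ✗ (fails at j=4)
  i=5: ✓ (all of [5,6])
  i=6: ✓ (all of [6,7])
  i=7: ✗ (fails at j=8)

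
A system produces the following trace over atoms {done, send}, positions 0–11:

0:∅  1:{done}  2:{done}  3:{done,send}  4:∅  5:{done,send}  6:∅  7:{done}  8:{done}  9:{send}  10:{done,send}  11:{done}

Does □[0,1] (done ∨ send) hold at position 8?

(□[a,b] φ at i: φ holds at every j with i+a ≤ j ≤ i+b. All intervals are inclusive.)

Check (done ∨ send) at every j in [8,9]:
  j=8: true
  j=9: true
All positions satisfy it → formula holds.

Holds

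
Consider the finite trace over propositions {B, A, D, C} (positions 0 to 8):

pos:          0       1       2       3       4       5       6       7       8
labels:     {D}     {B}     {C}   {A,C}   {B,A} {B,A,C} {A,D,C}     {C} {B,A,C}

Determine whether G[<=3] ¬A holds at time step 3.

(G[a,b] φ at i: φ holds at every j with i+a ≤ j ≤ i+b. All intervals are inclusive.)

No

Check ¬A at every j in [3,6]:
  j=3: false
  j=4: false
  j=5: false
  j=6: false
Fails at j=3 → formula fails.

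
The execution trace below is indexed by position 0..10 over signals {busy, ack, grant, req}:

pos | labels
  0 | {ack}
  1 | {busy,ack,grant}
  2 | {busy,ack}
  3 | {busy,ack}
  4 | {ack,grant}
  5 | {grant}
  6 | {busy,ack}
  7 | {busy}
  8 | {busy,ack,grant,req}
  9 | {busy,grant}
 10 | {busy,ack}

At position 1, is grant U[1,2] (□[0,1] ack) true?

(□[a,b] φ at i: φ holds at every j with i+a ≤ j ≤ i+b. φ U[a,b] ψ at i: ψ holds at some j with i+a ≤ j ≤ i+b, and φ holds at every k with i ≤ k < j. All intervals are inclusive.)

Need some j in [2,3] with □[0,1] ack, and grant at every k in [1,j-1].
  j=2: □[0,1] ack holds; grant holds at every k in [1,1] → satisfied.

Yes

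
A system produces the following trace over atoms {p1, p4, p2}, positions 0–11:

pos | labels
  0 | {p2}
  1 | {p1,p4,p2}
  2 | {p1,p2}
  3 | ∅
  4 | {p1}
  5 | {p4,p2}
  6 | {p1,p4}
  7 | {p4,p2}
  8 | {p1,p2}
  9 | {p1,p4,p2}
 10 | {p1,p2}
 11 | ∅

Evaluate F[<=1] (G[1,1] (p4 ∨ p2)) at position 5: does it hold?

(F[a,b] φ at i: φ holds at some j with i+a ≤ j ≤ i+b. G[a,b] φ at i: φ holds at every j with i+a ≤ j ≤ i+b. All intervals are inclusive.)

Holds

Check G[1,1] (p4 ∨ p2) at each j in [5,6]:
  j=5: holds on [6,6]
  j=6: holds on [7,7]
Found at j=5 → formula holds.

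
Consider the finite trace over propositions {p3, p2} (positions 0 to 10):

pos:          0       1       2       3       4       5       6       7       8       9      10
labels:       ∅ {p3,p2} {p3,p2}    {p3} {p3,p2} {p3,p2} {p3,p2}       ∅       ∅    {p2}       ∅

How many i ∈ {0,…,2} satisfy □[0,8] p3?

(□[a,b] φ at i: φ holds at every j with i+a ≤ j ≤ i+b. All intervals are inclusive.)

Evaluate at each i in [0,2]:
  i=0: ✗ (fails at j=0)
  i=1: ✗ (fails at j=7)
  i=2: ✗ (fails at j=7)
Positions where it holds: {} → 0.

0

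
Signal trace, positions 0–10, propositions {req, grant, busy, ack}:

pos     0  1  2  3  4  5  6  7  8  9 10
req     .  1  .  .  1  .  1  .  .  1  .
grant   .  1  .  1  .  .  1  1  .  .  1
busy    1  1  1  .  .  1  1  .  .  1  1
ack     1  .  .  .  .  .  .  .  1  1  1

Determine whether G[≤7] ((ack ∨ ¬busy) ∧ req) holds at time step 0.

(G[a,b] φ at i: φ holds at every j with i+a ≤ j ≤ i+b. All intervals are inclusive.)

Check ((ack ∨ ¬busy) ∧ req) at every j in [0,7]:
  j=0: false
  j=1: false
  j=2: false
  j=3: false
  j=4: true
  j=5: false
  j=6: false
  j=7: false
Fails at j=0 → formula fails.

No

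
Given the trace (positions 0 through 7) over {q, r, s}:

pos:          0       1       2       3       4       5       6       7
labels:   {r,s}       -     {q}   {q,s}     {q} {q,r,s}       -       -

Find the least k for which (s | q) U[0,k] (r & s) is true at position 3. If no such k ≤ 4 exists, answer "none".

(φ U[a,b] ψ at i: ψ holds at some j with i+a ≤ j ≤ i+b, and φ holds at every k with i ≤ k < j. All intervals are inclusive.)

Need earliest j ≥ 3 with (r & s), and (s | q) at every k in [3,j-1].
  j=3: rhs fails.
  j=4: rhs fails.
  j=5: rhs holds; lhs holds on [3,4]. k = 2.

2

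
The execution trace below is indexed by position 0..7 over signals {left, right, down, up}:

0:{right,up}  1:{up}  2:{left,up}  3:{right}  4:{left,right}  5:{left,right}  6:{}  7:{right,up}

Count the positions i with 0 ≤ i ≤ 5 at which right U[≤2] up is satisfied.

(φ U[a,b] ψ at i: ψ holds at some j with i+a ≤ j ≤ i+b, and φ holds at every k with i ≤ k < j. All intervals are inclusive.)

3

Evaluate at each i in [0,5]:
  i=0: ✓ (rhs at j=0)
  i=1: ✓ (rhs at j=1)
  i=2: ✓ (rhs at j=2)
  i=3: ✗ (no rhs in [3,5])
  i=4: ✗ (no rhs in [4,6])
  i=5: ✗ (lhs fails at k=6 before rhs at j=7)
Positions where it holds: {0, 1, 2} → 3.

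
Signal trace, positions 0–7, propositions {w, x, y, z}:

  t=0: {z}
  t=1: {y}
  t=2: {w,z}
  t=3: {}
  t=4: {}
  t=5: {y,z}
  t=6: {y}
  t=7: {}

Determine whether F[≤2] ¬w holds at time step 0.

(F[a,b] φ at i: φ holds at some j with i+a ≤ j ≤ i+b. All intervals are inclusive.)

Yes

Check ¬w at each j in [0,2]:
  j=0: true
  j=1: true
  j=2: false
Found at j=0 → formula holds.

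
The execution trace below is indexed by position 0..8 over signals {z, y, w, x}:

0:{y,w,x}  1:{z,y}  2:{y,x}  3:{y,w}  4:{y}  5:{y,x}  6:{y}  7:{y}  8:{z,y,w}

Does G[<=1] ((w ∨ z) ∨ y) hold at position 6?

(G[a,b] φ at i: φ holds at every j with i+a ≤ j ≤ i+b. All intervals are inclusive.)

Check ((w ∨ z) ∨ y) at every j in [6,7]:
  j=6: true
  j=7: true
All positions satisfy it → formula holds.

Holds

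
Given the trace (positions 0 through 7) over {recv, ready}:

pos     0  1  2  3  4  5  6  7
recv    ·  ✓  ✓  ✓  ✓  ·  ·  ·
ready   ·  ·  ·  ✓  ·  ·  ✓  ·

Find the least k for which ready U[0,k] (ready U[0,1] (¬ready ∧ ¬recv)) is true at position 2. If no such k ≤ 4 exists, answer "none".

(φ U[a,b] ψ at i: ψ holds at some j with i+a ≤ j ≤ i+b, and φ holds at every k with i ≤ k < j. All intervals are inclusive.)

Need earliest j ≥ 2 with (ready U[0,1] (¬ready ∧ ¬recv)), and ready at every k in [2,j-1].
  j=2: rhs fails.
  j=3: rhs fails.
  j=4: rhs fails.
  j=5: rhs holds but lhs fails at k=2.
  j=6: rhs holds but lhs fails at k=2.
No witness within the range → none.

none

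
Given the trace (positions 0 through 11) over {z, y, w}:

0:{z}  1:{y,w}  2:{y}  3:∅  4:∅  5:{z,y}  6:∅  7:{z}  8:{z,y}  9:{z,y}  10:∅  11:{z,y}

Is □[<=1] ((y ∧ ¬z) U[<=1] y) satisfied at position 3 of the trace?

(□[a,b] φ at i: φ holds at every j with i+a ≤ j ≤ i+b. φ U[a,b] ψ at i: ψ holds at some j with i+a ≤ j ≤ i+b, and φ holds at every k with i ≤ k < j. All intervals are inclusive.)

Check ((y ∧ ¬z) U[<=1] y) at every j in [3,4]:
  j=3: fails
  j=4: fails
Fails at j=3 → formula fails.

Does not hold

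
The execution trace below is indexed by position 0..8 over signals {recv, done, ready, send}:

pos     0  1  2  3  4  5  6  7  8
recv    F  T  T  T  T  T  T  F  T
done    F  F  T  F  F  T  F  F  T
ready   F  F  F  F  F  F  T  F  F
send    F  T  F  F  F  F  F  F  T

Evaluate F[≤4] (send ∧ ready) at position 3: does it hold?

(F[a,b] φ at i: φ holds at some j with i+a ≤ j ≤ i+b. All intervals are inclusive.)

No

Check (send ∧ ready) at each j in [3,7]:
  j=3: false
  j=4: false
  j=5: false
  j=6: false
  j=7: false
No position in the window satisfies it → formula fails.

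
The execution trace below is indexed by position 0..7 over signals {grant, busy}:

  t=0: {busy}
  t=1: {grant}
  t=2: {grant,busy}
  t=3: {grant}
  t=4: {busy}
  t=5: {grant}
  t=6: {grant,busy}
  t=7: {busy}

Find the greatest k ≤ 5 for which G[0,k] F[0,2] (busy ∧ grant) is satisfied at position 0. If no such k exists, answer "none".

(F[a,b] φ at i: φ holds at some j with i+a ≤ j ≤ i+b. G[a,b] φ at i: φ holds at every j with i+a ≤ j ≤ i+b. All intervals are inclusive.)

F[0,2] (busy ∧ grant) must hold from j=0 onward; find where it first fails.
  j=0: holds
  j=1: holds
  j=2: holds
  j=3: fails
Holds on [0,2], so largest k = 2.

2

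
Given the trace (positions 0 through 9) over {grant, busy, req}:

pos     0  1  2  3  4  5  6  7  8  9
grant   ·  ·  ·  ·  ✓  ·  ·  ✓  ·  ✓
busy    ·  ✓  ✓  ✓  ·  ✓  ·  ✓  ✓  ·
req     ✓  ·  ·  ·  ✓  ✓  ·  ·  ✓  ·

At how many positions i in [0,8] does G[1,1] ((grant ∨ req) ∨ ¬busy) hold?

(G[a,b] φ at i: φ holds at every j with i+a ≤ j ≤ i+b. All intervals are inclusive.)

Evaluate at each i in [0,8]:
  i=0: ✗ (fails at j=1)
  i=1: ✗ (fails at j=2)
  i=2: ✗ (fails at j=3)
  i=3: ✓ (all of [4,4])
  i=4: ✓ (all of [5,5])
  i=5: ✓ (all of [6,6])
  i=6: ✓ (all of [7,7])
  i=7: ✓ (all of [8,8])
  i=8: ✓ (all of [9,9])
Positions where it holds: {3, 4, 5, 6, 7, 8} → 6.

6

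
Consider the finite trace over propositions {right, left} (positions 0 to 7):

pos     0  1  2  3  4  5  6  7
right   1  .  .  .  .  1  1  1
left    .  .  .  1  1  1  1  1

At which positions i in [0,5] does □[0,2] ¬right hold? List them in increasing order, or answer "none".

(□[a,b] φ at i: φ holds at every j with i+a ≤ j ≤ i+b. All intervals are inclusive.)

Evaluate at each i in [0,5]:
  i=0: ✗ (fails at j=0)
  i=1: ✓ (all of [1,3])
  i=2: ✓ (all of [2,4])
  i=3: ✗ (fails at j=5)
  i=4: ✗ (fails at j=5)
  i=5: ✗ (fails at j=5)

1, 2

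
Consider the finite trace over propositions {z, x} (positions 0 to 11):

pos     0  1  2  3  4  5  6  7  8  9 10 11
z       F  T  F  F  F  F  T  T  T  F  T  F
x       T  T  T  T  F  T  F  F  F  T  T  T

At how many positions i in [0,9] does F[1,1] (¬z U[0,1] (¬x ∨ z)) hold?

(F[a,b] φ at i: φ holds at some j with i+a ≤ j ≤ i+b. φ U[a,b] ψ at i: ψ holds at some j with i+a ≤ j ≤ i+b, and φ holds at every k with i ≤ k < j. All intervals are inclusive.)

Evaluate at each i in [0,9]:
  i=0: ✓ (witness j=1)
  i=1: ✗ (none in [2,2])
  i=2: ✓ (witness j=3)
  i=3: ✓ (witness j=4)
  i=4: ✓ (witness j=5)
  i=5: ✓ (witness j=6)
  i=6: ✓ (witness j=7)
  i=7: ✓ (witness j=8)
  i=8: ✓ (witness j=9)
  i=9: ✓ (witness j=10)
Positions where it holds: {0, 2, 3, 4, 5, 6, 7, 8, 9} → 9.

9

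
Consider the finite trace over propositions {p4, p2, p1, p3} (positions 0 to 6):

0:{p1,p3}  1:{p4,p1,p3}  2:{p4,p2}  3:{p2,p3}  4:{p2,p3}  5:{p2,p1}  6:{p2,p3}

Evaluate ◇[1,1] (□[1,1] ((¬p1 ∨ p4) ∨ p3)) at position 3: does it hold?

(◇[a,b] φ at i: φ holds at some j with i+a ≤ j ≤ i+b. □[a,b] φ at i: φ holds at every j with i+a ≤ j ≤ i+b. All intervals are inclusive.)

False

Check □[1,1] ((¬p1 ∨ p4) ∨ p3) at each j in [4,4]:
  j=4: fails at 5
No position in the window satisfies it → formula fails.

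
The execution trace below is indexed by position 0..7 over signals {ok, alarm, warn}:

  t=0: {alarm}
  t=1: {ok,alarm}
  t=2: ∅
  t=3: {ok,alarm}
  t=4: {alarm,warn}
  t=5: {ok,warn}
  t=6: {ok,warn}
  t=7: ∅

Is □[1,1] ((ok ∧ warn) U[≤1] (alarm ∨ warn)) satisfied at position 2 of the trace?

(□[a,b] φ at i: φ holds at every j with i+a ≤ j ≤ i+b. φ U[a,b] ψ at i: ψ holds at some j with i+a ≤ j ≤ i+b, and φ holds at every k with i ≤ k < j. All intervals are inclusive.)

Yes

Check ((ok ∧ warn) U[≤1] (alarm ∨ warn)) at every j in [3,3]:
  j=3: holds
All positions satisfy it → formula holds.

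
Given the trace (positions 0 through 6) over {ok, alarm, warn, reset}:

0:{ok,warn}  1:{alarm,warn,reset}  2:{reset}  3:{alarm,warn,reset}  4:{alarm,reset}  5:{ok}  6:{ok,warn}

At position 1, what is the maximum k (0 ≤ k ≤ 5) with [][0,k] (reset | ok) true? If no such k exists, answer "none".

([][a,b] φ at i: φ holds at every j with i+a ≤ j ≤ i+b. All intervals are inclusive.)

(reset | ok) must hold from j=1 onward; find where it first fails.
  j=1: holds
  j=2: holds
  j=3: holds
  j=4: holds
  j=5: holds
  j=6: holds
Holds through j=6; largest k = 5.

5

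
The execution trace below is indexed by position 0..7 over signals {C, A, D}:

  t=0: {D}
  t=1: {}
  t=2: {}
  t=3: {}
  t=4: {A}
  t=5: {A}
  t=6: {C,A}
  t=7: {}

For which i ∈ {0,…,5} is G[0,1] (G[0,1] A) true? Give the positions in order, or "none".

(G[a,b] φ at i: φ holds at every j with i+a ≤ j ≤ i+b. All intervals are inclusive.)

4

Evaluate at each i in [0,5]:
  i=0: ✗ (fails at j=0)
  i=1: ✗ (fails at j=1)
  i=2: ✗ (fails at j=2)
  i=3: ✗ (fails at j=3)
  i=4: ✓ (all of [4,5])
  i=5: ✗ (fails at j=6)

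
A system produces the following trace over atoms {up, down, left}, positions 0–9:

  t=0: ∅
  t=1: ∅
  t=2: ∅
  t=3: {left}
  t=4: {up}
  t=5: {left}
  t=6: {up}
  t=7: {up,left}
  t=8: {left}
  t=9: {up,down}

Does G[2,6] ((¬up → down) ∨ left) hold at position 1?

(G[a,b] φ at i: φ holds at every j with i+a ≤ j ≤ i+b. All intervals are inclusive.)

True

Check ((¬up → down) ∨ left) at every j in [3,7]:
  j=3: true
  j=4: true
  j=5: true
  j=6: true
  j=7: true
All positions satisfy it → formula holds.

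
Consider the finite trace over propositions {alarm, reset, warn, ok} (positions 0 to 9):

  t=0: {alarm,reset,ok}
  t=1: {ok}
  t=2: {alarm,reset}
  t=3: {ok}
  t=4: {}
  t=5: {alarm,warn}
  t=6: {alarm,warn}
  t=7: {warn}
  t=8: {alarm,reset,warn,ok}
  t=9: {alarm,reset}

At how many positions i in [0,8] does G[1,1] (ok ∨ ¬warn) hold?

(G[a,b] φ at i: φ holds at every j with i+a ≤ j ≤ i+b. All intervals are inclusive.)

Evaluate at each i in [0,8]:
  i=0: ✓ (all of [1,1])
  i=1: ✓ (all of [2,2])
  i=2: ✓ (all of [3,3])
  i=3: ✓ (all of [4,4])
  i=4: ✗ (fails at j=5)
  i=5: ✗ (fails at j=6)
  i=6: ✗ (fails at j=7)
  i=7: ✓ (all of [8,8])
  i=8: ✓ (all of [9,9])
Positions where it holds: {0, 1, 2, 3, 7, 8} → 6.

6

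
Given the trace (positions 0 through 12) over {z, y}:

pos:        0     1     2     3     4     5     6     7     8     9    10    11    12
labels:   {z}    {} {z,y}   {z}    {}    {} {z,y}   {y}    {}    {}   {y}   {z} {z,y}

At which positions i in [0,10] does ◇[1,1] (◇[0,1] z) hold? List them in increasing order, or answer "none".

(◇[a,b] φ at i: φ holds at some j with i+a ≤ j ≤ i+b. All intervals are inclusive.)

Evaluate at each i in [0,10]:
  i=0: ✓ (witness j=1)
  i=1: ✓ (witness j=2)
  i=2: ✓ (witness j=3)
  i=3: ✗ (none in [4,4])
  i=4: ✓ (witness j=5)
  i=5: ✓ (witness j=6)
  i=6: ✗ (none in [7,7])
  i=7: ✗ (none in [8,8])
  i=8: ✗ (none in [9,9])
  i=9: ✓ (witness j=10)
  i=10: ✓ (witness j=11)

0, 1, 2, 4, 5, 9, 10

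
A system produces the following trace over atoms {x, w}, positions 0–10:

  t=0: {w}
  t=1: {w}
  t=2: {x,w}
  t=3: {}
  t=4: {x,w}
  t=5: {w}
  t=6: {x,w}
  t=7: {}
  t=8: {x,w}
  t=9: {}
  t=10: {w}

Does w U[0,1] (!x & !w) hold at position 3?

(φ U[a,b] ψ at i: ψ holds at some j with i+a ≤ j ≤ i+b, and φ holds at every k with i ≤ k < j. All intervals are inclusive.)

Need some j in [3,4] with (!x & !w), and w at every k in [3,j-1].
  j=3: (!x & !w) holds; no prefix to check → satisfied.

Yes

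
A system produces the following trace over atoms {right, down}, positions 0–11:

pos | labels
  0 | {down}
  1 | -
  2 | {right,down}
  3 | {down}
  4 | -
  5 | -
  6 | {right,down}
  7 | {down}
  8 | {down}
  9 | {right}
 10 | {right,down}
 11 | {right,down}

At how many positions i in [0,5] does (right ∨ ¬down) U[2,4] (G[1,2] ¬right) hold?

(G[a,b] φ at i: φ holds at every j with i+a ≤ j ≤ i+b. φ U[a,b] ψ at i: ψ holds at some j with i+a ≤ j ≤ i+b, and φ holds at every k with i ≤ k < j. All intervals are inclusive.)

2

Evaluate at each i in [0,5]:
  i=0: ✗ (lhs fails at k=0 before rhs at j=2)
  i=1: ✓ (rhs at j=3; lhs holds on [1,2])
  i=2: ✗ (lhs fails at k=3 before rhs at j=6)
  i=3: ✗ (lhs fails at k=3 before rhs at j=6)
  i=4: ✓ (rhs at j=6; lhs holds on [4,5])
  i=5: ✗ (no rhs in [7,9])
Positions where it holds: {1, 4} → 2.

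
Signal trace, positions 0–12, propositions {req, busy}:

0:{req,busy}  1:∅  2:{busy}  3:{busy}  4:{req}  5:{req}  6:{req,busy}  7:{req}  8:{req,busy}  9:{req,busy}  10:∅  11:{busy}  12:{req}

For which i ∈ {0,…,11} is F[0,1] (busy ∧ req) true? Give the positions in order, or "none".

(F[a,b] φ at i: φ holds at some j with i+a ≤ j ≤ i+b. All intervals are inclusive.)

Evaluate at each i in [0,11]:
  i=0: ✓ (witness j=0)
  i=1: ✗ (none in [1,2])
  i=2: ✗ (none in [2,3])
  i=3: ✗ (none in [3,4])
  i=4: ✗ (none in [4,5])
  i=5: ✓ (witness j=6)
  i=6: ✓ (witness j=6)
  i=7: ✓ (witness j=8)
  i=8: ✓ (witness j=8)
  i=9: ✓ (witness j=9)
  i=10: ✗ (none in [10,11])
  i=11: ✗ (none in [11,12])

0, 5, 6, 7, 8, 9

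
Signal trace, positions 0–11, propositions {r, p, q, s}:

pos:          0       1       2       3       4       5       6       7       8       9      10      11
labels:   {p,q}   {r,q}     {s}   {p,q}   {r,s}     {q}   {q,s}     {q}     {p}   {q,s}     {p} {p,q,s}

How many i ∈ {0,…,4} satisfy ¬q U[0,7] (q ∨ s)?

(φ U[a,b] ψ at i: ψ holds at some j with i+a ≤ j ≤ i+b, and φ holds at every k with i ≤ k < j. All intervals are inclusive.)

5

Evaluate at each i in [0,4]:
  i=0: ✓ (rhs at j=0)
  i=1: ✓ (rhs at j=1)
  i=2: ✓ (rhs at j=2)
  i=3: ✓ (rhs at j=3)
  i=4: ✓ (rhs at j=4)
Positions where it holds: {0, 1, 2, 3, 4} → 5.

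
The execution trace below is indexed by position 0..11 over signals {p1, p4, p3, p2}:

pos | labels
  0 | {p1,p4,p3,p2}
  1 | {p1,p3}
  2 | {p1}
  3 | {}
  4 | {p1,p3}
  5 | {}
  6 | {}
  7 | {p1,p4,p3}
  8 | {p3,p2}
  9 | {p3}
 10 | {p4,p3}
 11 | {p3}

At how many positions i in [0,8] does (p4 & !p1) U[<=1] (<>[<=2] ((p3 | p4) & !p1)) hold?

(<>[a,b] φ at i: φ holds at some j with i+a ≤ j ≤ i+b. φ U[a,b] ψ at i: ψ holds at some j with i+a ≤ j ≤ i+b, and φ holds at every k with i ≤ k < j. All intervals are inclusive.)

Evaluate at each i in [0,8]:
  i=0: ✗ (no rhs in [0,1])
  i=1: ✗ (no rhs in [1,2])
  i=2: ✗ (no rhs in [2,3])
  i=3: ✗ (no rhs in [3,4])
  i=4: ✗ (no rhs in [4,5])
  i=5: ✗ (lhs fails at k=5 before rhs at j=6)
  i=6: ✓ (rhs at j=6)
  i=7: ✓ (rhs at j=7)
  i=8: ✓ (rhs at j=8)
Positions where it holds: {6, 7, 8} → 3.

3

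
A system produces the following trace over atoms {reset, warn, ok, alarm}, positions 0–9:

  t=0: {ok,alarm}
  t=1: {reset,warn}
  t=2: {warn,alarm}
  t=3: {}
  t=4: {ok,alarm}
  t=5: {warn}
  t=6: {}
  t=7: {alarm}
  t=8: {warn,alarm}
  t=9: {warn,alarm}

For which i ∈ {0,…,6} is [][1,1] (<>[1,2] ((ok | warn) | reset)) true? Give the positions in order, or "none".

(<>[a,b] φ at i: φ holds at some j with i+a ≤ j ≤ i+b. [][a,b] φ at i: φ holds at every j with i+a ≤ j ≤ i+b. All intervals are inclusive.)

0, 1, 2, 3, 5, 6

Evaluate at each i in [0,6]:
  i=0: ✓ (all of [1,1])
  i=1: ✓ (all of [2,2])
  i=2: ✓ (all of [3,3])
  i=3: ✓ (all of [4,4])
  i=4: ✗ (fails at j=5)
  i=5: ✓ (all of [6,6])
  i=6: ✓ (all of [7,7])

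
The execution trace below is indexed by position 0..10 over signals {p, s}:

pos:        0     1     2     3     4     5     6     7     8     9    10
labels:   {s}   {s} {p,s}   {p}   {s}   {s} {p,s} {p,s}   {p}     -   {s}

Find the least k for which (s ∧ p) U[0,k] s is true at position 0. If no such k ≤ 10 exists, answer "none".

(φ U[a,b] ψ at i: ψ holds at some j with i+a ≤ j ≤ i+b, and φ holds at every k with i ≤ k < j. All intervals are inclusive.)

0

Need earliest j ≥ 0 with s, and (s ∧ p) at every k in [0,j-1].
  j=0: rhs holds (empty prefix). k = 0.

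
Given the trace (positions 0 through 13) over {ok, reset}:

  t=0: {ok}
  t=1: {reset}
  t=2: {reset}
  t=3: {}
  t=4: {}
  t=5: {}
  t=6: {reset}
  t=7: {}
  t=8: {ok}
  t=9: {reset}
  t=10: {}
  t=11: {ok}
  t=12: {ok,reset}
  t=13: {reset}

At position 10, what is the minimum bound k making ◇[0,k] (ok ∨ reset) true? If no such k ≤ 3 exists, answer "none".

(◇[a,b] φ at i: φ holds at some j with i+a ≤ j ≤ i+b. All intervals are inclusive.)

Scan j = 10,11,… for (ok ∨ reset):
  j=10: fails
  j=11: holds
First hit at j=11, so smallest k = 11-10 = 1.

1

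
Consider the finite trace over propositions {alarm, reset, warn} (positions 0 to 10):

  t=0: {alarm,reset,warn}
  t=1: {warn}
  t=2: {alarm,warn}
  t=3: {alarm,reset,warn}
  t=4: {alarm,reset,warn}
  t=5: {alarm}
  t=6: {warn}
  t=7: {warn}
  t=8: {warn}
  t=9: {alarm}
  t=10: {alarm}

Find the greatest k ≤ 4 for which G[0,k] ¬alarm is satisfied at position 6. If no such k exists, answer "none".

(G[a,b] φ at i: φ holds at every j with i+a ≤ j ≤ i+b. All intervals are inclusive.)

¬alarm must hold from j=6 onward; find where it first fails.
  j=6: holds
  j=7: holds
  j=8: holds
  j=9: fails
Holds on [6,8], so largest k = 2.

2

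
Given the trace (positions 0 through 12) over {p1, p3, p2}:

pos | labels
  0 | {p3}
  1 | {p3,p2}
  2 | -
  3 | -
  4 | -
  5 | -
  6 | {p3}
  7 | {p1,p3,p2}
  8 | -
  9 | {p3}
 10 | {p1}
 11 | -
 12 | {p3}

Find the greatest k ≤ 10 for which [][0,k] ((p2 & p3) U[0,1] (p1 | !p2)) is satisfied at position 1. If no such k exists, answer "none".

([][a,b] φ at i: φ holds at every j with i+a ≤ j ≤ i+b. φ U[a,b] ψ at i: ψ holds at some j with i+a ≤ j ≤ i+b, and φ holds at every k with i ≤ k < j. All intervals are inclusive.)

((p2 & p3) U[0,1] (p1 | !p2)) must hold from j=1 onward; find where it first fails.
  j=1: holds
  j=2: holds
  j=3: holds
  j=4: holds
  j=5: holds
  j=6: holds
  j=7: holds
  j=8: holds
  j=9: holds
  j=10: holds
  j=11: holds
Holds through j=11; largest k = 10.

10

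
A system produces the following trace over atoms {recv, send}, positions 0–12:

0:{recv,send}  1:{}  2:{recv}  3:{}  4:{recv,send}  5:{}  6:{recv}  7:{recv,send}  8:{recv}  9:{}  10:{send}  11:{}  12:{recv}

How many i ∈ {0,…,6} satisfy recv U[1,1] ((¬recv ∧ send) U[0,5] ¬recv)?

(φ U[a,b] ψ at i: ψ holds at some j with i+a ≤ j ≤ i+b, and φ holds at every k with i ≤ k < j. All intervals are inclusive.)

3

Evaluate at each i in [0,6]:
  i=0: ✓ (rhs at j=1; lhs holds on [0,0])
  i=1: ✗ (no rhs in [2,2])
  i=2: ✓ (rhs at j=3; lhs holds on [2,2])
  i=3: ✗ (no rhs in [4,4])
  i=4: ✓ (rhs at j=5; lhs holds on [4,4])
  i=5: ✗ (no rhs in [6,6])
  i=6: ✗ (no rhs in [7,7])
Positions where it holds: {0, 2, 4} → 3.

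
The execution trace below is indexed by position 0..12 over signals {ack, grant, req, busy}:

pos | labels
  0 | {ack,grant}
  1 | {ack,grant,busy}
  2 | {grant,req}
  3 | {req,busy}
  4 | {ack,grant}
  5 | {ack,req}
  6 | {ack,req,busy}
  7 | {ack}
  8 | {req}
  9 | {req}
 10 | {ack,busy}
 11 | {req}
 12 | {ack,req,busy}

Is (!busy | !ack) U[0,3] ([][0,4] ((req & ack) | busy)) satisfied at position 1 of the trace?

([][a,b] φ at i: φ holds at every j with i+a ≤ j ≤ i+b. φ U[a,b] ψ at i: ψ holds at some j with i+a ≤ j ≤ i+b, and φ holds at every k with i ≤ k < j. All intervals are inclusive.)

Need some j in [1,4] with [][0,4] ((req & ack) | busy), and (!busy | !ack) at every k in [1,j-1].
  j=1: [][0,4] ((req & ack) | busy) — fails at 2.
  j=2: [][0,4] ((req & ack) | busy) — fails at 2.
  j=3: [][0,4] ((req & ack) | busy) — fails at 4.
  j=4: [][0,4] ((req & ack) | busy) — fails at 4.
No j in the window works → until fails.

False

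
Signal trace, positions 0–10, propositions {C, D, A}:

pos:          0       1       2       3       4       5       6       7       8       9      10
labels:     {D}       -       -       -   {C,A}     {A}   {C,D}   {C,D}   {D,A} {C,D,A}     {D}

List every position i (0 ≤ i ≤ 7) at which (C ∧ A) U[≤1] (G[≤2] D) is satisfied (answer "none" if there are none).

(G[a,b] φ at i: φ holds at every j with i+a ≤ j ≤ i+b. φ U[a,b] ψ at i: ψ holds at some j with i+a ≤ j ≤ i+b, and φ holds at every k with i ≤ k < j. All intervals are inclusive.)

6, 7

Evaluate at each i in [0,7]:
  i=0: ✗ (no rhs in [0,1])
  i=1: ✗ (no rhs in [1,2])
  i=2: ✗ (no rhs in [2,3])
  i=3: ✗ (no rhs in [3,4])
  i=4: ✗ (no rhs in [4,5])
  i=5: ✗ (lhs fails at k=5 before rhs at j=6)
  i=6: ✓ (rhs at j=6)
  i=7: ✓ (rhs at j=7)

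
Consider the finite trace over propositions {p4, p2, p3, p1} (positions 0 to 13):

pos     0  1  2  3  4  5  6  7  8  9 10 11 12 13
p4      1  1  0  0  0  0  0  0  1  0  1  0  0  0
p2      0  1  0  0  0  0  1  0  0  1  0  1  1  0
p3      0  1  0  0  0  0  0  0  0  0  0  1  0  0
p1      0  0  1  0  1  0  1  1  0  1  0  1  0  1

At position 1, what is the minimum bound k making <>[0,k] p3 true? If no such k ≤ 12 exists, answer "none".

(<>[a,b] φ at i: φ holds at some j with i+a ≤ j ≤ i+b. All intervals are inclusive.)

0

Scan j = 1,2,… for p3:
  j=1: holds
First hit at j=1, so smallest k = 1-1 = 0.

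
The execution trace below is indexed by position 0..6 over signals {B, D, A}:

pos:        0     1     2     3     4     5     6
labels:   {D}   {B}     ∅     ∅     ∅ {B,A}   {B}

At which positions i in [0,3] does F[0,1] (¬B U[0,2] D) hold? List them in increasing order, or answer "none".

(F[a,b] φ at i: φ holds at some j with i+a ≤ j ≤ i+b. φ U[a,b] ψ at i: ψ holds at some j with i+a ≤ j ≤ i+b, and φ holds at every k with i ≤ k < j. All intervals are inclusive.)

0

Evaluate at each i in [0,3]:
  i=0: ✓ (witness j=0)
  i=1: ✗ (none in [1,2])
  i=2: ✗ (none in [2,3])
  i=3: ✗ (none in [3,4])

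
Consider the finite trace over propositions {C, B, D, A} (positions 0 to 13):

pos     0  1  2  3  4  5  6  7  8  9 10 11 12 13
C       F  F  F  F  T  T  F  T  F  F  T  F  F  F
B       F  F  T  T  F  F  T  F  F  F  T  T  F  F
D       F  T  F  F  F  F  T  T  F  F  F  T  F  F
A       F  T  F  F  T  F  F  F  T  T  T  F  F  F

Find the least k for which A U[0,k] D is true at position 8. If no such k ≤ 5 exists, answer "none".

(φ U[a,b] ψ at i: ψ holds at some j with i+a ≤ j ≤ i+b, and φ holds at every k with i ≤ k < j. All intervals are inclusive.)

Need earliest j ≥ 8 with D, and A at every k in [8,j-1].
  j=8: rhs fails.
  j=9: rhs fails.
  j=10: rhs fails.
  j=11: rhs holds; lhs holds on [8,10]. k = 3.

3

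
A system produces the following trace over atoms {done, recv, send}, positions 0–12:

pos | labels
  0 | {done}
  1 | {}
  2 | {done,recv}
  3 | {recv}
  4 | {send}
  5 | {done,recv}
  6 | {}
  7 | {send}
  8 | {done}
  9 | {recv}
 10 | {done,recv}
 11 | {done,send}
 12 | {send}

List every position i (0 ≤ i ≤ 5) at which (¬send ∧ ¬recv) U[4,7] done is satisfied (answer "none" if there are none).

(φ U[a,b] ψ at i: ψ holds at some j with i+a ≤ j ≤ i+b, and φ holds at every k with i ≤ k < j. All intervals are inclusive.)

none

Evaluate at each i in [0,5]:
  i=0: ✗ (lhs fails at k=2 before rhs at j=5)
  i=1: ✗ (lhs fails at k=2 before rhs at j=5)
  i=2: ✗ (lhs fails at k=2 before rhs at j=8)
  i=3: ✗ (lhs fails at k=3 before rhs at j=8)
  i=4: ✗ (lhs fails at k=4 before rhs at j=8)
  i=5: ✗ (lhs fails at k=5 before rhs at j=10)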